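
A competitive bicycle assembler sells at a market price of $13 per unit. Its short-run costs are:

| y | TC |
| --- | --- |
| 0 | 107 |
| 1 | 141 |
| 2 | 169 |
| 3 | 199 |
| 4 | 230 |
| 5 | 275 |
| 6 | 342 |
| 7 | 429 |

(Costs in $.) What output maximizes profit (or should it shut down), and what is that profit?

y = 0 (shut down); profit = -$107

Tabulate TR − TC: y=0: -107; y=1: -128; y=2: -143; y=3: -160; y=4: -178; y=5: -210; y=6: -264; y=7: -338.
Profit is highest at y = 0. Equivalently, the lowest AVC in the table is 92/3 ≈ $30.67 at y = 3, and P = $13 falls below it — price never covers variable cost, so the firm shuts down and loses only its fixed cost.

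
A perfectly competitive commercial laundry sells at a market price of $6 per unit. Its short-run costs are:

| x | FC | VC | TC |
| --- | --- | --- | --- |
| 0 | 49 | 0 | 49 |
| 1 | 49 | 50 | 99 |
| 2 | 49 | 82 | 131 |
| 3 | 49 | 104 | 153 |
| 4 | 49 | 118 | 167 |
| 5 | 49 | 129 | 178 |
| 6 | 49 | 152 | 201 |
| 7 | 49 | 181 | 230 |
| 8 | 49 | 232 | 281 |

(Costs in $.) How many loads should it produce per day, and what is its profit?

Profit at each row (π = 6x − TC): x=0: -49; x=1: -93; x=2: -119; x=3: -135; x=4: -143; x=5: -148; x=6: -165; x=7: -188; x=8: -233.
Profit is highest at x = 0. Equivalently, the lowest AVC in the table is 152/6 ≈ $25.33 at x = 6, and P = $6 falls below it — price never covers variable cost, so the firm shuts down and loses only its fixed cost.

x = 0 (shut down); profit = -$49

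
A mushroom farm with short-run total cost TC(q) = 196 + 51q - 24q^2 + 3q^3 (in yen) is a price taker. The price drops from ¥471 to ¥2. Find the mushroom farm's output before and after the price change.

Output falls from 10 to 0 (the firm shuts down)

AVC = 51 - 24q + 3q^2, minimized at q = 4 where min AVC = ¥3. MC = 51 - 48q + 9q^2.
With P = ¥471 above the shutdown price, P = MC gives q = 10.
At P = ¥2 < min AVC = ¥3, price no longer covers variable cost at any output, so the firm shuts down: q = 0.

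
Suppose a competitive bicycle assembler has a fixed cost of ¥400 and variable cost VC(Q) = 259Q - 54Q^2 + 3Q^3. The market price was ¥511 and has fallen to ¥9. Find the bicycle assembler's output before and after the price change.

Output falls from 14 to 0 (the firm shuts down)

MC = 259 - 108Q + 9Q^2; the shutdown threshold is min AVC = ¥16 (at Q = 9).
With P = ¥511 above the shutdown price, P = MC gives Q = 14.
At P = ¥9 < min AVC = ¥16, price no longer covers variable cost at any output, so the firm shuts down: Q = 0.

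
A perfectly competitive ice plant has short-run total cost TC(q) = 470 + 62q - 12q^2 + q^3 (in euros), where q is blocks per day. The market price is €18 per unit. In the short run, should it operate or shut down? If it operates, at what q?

Strip out fixed cost: VC = 62q - 12q^2 + q^3. Then AVC = 62 - 12q + q^2 and MC = 62 - 24q + 3q^2.
The AVC parabola has its vertex at q = 12/2 = 6, where AVC = 62 - 12·6 + 6^2 = €26.
P = €18 lies below min AVC = €26; no output level covers variable cost.
Shutting down limits the loss to fixed cost, €470.

Shut down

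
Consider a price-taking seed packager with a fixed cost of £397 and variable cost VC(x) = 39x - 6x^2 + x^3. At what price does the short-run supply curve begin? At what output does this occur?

£30 per unit, at x = 3

Short-run supply begins at min AVC. From VC = 39x - 6x^2 + x^3, AVC = 39 - 6x + x^2.
At the minimum of AVC, MC = AVC. MC = 39 - 12x + 3x^2; setting MC = AVC gives 2x^2 - 6x = 0, so x = 3. min AVC = 30.
For P < £30 the firm produces nothing.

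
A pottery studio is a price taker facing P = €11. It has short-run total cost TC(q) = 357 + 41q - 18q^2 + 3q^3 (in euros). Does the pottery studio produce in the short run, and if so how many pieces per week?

Shut down

From TC, MC = TC'(q) = 41 - 36q + 9q^2 and AVC = VC/q = 41 - 18q + 3q^2.
AVC is minimized where dAVC/dq = -18 + 6q = 0, at q = 3; min AVC = 41 - 18·3 + 3·3^2 = €14.
P = €11 lies below min AVC = €14; no output level covers variable cost.
The firm minimizes its loss by shutting down and losing only its fixed cost of €357.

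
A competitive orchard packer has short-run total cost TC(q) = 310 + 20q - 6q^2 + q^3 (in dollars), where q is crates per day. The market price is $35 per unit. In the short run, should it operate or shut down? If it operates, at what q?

Produce at q = 5

From TC, MC = TC'(q) = 20 - 12q + 3q^2 and AVC = VC/q = 20 - 6q + q^2.
The AVC parabola has its vertex at q = 6/2 = 3, where AVC = 20 - 6·3 + 3^2 = $11.
Because $35 ≥ $11, revenue can cover variable cost; the firm operates.
P = MC gives -15 - 12q + 3q^2 = 0, with roots -1 and 5. Take the larger (rising MC): q* = 5.
Check: AVC at q = 5 is $15 ≤ P, so revenue covers variable cost.
Profit = P·q − TC = 35·5 − 385 = -$210, a loss, but smaller than the $310 fixed cost the firm would lose by shutting down.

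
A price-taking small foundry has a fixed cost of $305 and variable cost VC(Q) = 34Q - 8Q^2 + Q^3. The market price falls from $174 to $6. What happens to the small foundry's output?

MC = 34 - 16Q + 3Q^2; the shutdown threshold is min AVC = $18 (at Q = 4).
With P = $174 above the shutdown price, P = MC gives Q = 10.
At P = $6 < min AVC = $18, price no longer covers variable cost at any output, so the firm shuts down: Q = 0.

Output falls from 10 to 0 (the firm shuts down)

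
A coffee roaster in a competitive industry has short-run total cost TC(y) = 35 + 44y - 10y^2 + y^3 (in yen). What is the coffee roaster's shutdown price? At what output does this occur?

The firm shuts down when price falls below the minimum of average variable cost. AVC = VC/y = 44 - 10y + y^2.
dAVC/dy = -10 + 2y = 0 gives y = 5. min AVC = 44 - 10·5 + 5^2 = 19.
The firm shuts down for any P below ¥19.

¥19 per unit, at y = 5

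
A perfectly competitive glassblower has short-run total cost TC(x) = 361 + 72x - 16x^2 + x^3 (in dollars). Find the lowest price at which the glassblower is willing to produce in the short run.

$8 per unit

The shutdown price is the minimum of AVC. VC = 72x - 16x^2 + x^3, so AVC = 72 - 16x + x^2.
At the minimum of AVC, MC = AVC. MC = 72 - 32x + 3x^2; setting MC = AVC gives 2x^2 - 16x = 0, so x = 8. min AVC = 8.
The firm shuts down for any P below $8.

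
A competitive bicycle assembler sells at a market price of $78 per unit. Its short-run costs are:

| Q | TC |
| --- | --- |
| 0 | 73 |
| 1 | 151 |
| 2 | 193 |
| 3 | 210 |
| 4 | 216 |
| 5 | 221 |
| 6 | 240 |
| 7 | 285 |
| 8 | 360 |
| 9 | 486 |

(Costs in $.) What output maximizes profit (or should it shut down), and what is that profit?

Q = 8; profit = $264

Profit at each row (π = 78Q − TC): Q=0: -73; Q=1: -73; Q=2: -37; Q=3: 24; Q=4: 96; Q=5: 169; Q=6: 228; Q=7: 261; Q=8: 264; Q=9: 216.
Profit is maximized at Q = 8. AVC there is 287/8 = $35.88 ≤ P, so producing beats shutting down (which would give -$73).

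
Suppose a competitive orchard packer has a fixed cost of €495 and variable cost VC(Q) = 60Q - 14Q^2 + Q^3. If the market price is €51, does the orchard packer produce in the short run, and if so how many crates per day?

Produce at Q = 9

Strip out fixed cost: VC = 60Q - 14Q^2 + Q^3. Then AVC = 60 - 14Q + Q^2 and MC = 60 - 28Q + 3Q^2.
AVC is minimized where dAVC/dQ = -14 + 2Q = 0, at Q = 7; min AVC = 60 - 14·7 + 7^2 = €11.
P = €51 exceeds min AVC = €11, so the firm stays open.
Set P = MC: 51 = 60 - 28Q + 3Q^2 → 9 - 28Q + 3Q^2 = 0. The roots are Q = 1/3 and Q = 9; the profit-maximizing output is on the rising part of MC, so Q* = 9.
Check: AVC at Q = 9 is €15 ≤ P, so revenue covers variable cost.
Profit = P·Q − TC = 51·9 − 630 = -€171, a loss, but smaller than the €495 fixed cost the firm would lose by shutting down.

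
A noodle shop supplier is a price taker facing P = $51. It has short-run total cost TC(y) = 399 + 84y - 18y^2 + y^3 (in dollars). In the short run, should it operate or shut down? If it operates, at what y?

Strip out fixed cost: VC = 84y - 18y^2 + y^3. Then AVC = 84 - 18y + y^2 and MC = 84 - 36y + 3y^2.
AVC is minimized where dAVC/dy = -18 + 2y = 0, at y = 9; min AVC = 84 - 18·9 + 9^2 = $3.
Since P = $51 ≥ min AVC = $3, price covers variable cost and the firm should produce.
Solving P = MC: 33 - 36y + 3y^2 = 0 ⇒ y = 1 or 11. On the upward-sloping branch, y* = 11.
Check: AVC at y = 11 is $7 ≤ P, so revenue covers variable cost.
Profit = P·y − TC = 51·11 − 476 = $85.

Produce at y = 11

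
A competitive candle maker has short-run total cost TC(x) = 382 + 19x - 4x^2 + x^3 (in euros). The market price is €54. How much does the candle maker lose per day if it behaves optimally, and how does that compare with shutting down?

Profit = -€232 at x = 5

AVC = 19 - 4x + x^2; min AVC = €15 at x = 2. Since P = €54 ≥ min AVC, the firm produces.
MC = 19 - 8x + 3x^2. Setting P = MC and taking the root on the rising branch gives x* = 5.
TR = 54·5 = 270. TC = 382 + 120 = 502. Profit = 270 − 502 = -€232.
That loss of €232 beats the €382 the firm would lose by shutting down; producing recovers €150 of fixed cost.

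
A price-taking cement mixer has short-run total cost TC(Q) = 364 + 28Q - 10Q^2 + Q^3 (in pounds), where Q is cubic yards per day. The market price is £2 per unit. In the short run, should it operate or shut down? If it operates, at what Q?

Variable cost is VC = 28Q - 10Q^2 + Q^3, so AVC = VC/Q = 28 - 10Q + Q^2 and MC = dTC/dQ = 28 - 20Q + 3Q^2.
AVC is minimized where dAVC/dQ = -10 + 2Q = 0, at Q = 5; min AVC = 28 - 10·5 + 5^2 = £3.
Since P = £2 < min AVC = £3, price fails to cover variable cost at any output.
Shutting down limits the loss to fixed cost, £364.

Shut down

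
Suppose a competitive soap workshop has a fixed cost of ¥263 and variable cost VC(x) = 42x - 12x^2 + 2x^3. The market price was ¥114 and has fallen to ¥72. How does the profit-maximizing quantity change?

Output falls from 6 to 5

MC = 42 - 24x + 6x^2; the shutdown threshold is min AVC = ¥24 (at x = 3).
At P = ¥114 ≥ min AVC, set P = MC on the rising branch: x = 6.
At P = ¥72 ≥ min AVC, set P = MC: x = 5. The firm stays open but cuts output.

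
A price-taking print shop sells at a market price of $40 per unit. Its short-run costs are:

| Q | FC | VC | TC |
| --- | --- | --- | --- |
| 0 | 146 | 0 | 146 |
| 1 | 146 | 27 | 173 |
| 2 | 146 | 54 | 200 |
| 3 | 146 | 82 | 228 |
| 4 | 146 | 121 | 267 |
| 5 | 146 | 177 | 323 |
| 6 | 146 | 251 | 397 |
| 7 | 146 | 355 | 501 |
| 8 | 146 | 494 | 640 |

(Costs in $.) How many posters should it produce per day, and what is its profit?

Profit at each row (π = 40Q − TC): Q=0: -146; Q=1: -133; Q=2: -120; Q=3: -108; Q=4: -107; Q=5: -123; Q=6: -157; Q=7: -221; Q=8: -320.
Profit is maximized at Q = 4. AVC there is 121/4 = $30.25 ≤ P, so producing beats shutting down (which would give -$146).

Q = 4; profit = -$107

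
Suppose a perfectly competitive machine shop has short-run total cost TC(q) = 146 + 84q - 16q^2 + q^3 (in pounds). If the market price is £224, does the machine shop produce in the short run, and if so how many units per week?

Produce at q = 14

Strip out fixed cost: VC = 84q - 16q^2 + q^3. Then AVC = 84 - 16q + q^2 and MC = 84 - 32q + 3q^2.
The AVC parabola has its vertex at q = 16/2 = 8, where AVC = 84 - 16·8 + 8^2 = £20.
Because £224 ≥ £20, revenue can cover variable cost; the firm operates.
Solving P = MC: -140 - 32q + 3q^2 = 0 ⇒ q = -10/3 or 14. On the upward-sloping branch, q* = 14.
Check: AVC at q = 14 is £56 ≤ P, so revenue covers variable cost.
Profit = P·q − TC = 224·14 − 930 = £2206.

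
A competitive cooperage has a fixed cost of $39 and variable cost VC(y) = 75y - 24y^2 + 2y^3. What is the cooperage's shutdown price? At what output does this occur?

$3 per unit, at y = 6

The firm shuts down when price falls below the minimum of average variable cost. AVC = VC/y = 75 - 24y + 2y^2.
At the minimum of AVC, MC = AVC. MC = 75 - 48y + 6y^2; setting MC = AVC gives 4y^2 - 24y = 0, so y = 6. min AVC = 3.
For P < $3 the firm produces nothing.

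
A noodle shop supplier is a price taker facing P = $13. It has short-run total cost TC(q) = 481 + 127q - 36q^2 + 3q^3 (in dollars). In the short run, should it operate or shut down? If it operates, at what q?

Shut down

Variable cost is VC = 127q - 36q^2 + 3q^3, so AVC = VC/q = 127 - 36q + 3q^2 and MC = dTC/dq = 127 - 72q + 9q^2.
AVC hits its minimum where MC = AVC, at q = 6, giving min AVC = 127 - 36·6 + 3·6^2 = $19.
Since P = $13 < min AVC = $19, price fails to cover variable cost at any output.
The firm minimizes its loss by shutting down and losing only its fixed cost of $481.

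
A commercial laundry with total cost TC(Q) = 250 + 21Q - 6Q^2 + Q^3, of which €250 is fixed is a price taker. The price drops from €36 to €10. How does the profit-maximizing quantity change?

MC = 21 - 12Q + 3Q^2; the shutdown threshold is min AVC = €12 (at Q = 3).
At P = €36 ≥ min AVC, set P = MC on the rising branch: Q = 5.
At P = €10 < min AVC = €12, price no longer covers variable cost at any output, so the firm shuts down: Q = 0.

Output falls from 5 to 0 (the firm shuts down)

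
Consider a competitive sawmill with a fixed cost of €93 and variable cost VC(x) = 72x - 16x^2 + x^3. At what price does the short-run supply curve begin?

€8 per unit

Short-run supply begins at min AVC. From VC = 72x - 16x^2 + x^3, AVC = 72 - 16x + x^2.
dAVC/dx = -16 + 2x = 0 gives x = 8. min AVC = 72 - 16·8 + 8^2 = 8.
The firm shuts down for any P below €8.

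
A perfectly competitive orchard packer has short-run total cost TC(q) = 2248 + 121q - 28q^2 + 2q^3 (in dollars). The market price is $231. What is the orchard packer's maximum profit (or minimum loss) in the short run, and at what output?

AVC = 121 - 28q + 2q^2; min AVC = $23 at q = 7. Since P = $231 ≥ min AVC, the firm produces.
MC = 121 - 56q + 6q^2. Setting P = MC and taking the root on the rising branch gives q* = 11.
TR = 231·11 = 2541. TC = 2248 + 605 = 2853. Profit = 2541 − 2853 = -$312.
By producing, the firm covers all variable cost plus $1936 of fixed cost; shutting down would lose the full $2248.

Profit = -$312 at q = 11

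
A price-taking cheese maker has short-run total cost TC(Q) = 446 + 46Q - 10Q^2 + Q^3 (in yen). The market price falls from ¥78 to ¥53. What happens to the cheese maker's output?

Output falls from 8 to 7

AVC = 46 - 10Q + Q^2, minimized at Q = 5 where min AVC = ¥21. MC = 46 - 20Q + 3Q^2.
At P = ¥78 ≥ min AVC, set P = MC on the rising branch: Q = 8.
At P = ¥53 ≥ min AVC, set P = MC: Q = 7. The firm stays open but cuts output.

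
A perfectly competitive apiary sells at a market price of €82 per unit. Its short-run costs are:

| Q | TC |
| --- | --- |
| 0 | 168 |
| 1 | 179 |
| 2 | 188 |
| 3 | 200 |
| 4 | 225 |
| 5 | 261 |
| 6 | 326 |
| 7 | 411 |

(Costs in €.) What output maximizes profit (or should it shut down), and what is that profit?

Compute π = P·Q − TC at each output: Q=0: -168; Q=1: -97; Q=2: -24; Q=3: 46; Q=4: 103; Q=5: 149; Q=6: 166; Q=7: 163.
Profit is maximized at Q = 6. AVC there is 158/6 = €26.33 ≤ P, so producing beats shutting down (which would give -€168).

Q = 6; profit = €166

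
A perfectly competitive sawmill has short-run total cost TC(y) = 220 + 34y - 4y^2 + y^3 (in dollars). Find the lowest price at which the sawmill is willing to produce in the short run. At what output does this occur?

The firm shuts down when price falls below the minimum of average variable cost. AVC = VC/y = 34 - 4y + y^2.
dAVC/dy = -4 + 2y = 0 gives y = 2. min AVC = 34 - 4·2 + 2^2 = 30.
So the shutdown price is $30.

$30 per unit, at y = 2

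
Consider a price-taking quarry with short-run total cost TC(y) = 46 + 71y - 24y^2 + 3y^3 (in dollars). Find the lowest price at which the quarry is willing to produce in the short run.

$23 per unit

The firm shuts down when price falls below the minimum of average variable cost. AVC = VC/y = 71 - 24y + 3y^2.
At the minimum of AVC, MC = AVC. MC = 71 - 48y + 9y^2; setting MC = AVC gives 6y^2 - 24y = 0, so y = 4. min AVC = 23.
So the shutdown price is $23.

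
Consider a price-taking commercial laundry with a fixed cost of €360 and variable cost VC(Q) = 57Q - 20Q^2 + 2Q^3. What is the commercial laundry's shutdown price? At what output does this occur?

Short-run supply begins at min AVC. From VC = 57Q - 20Q^2 + 2Q^3, AVC = 57 - 20Q + 2Q^2.
At the minimum of AVC, MC = AVC. MC = 57 - 40Q + 6Q^2; setting MC = AVC gives 4Q^2 - 20Q = 0, so Q = 5. min AVC = 7.
So the shutdown price is €7.

€7 per unit, at Q = 5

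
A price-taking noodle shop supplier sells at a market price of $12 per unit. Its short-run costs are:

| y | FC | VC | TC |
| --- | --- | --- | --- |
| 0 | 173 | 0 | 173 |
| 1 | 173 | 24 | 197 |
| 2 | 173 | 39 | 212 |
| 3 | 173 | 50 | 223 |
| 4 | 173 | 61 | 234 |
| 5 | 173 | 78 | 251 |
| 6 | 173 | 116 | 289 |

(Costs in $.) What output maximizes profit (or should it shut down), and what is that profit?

Compute π = P·y − TC at each output: y=0: -173; y=1: -185; y=2: -188; y=3: -187; y=4: -186; y=5: -191; y=6: -217.
Profit is highest at y = 0. Equivalently, the lowest AVC in the table is 61/4 ≈ $15.25 at y = 4, and P = $12 falls below it — price never covers variable cost, so the firm shuts down and loses only its fixed cost.

y = 0 (shut down); profit = -$173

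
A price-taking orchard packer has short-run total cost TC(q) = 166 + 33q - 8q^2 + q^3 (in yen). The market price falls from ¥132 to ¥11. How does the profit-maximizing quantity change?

AVC = 33 - 8q + q^2, minimized at q = 4 where min AVC = ¥17. MC = 33 - 16q + 3q^2.
At P = ¥132 ≥ min AVC, set P = MC on the rising branch: q = 9.
At P = ¥11 < min AVC = ¥17, price no longer covers variable cost at any output, so the firm shuts down: q = 0.

Output falls from 9 to 0 (the firm shuts down)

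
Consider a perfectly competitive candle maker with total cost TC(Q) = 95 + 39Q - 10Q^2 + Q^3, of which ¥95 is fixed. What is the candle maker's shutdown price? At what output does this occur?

The shutdown price is the minimum of AVC. VC = 39Q - 10Q^2 + Q^3, so AVC = 39 - 10Q + Q^2.
At the minimum of AVC, MC = AVC. MC = 39 - 20Q + 3Q^2; setting MC = AVC gives 2Q^2 - 10Q = 0, so Q = 5. min AVC = 14.
For P < ¥14 the firm produces nothing.

¥14 per unit, at Q = 5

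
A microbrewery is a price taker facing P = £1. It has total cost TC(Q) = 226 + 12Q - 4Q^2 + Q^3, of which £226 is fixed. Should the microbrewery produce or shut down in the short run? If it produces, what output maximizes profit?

Shut down

From TC, MC = TC'(Q) = 12 - 8Q + 3Q^2 and AVC = VC/Q = 12 - 4Q + Q^2.
AVC is minimized where dAVC/dQ = -4 + 2Q = 0, at Q = 2; min AVC = 12 - 4·2 + 2^2 = £8.
Since P = £1 < min AVC = £8, price fails to cover variable cost at any output.
Best response: produce nothing and absorb the £226 fixed cost.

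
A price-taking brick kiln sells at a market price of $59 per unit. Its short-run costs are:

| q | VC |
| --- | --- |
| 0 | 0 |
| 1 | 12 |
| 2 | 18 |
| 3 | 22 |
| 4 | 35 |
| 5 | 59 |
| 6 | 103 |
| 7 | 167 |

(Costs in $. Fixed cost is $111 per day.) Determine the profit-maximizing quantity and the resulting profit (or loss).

Compute π = P·q − TC at each output: q=0: -111; q=1: -64; q=2: -11; q=3: 44; q=4: 90; q=5: 125; q=6: 140; q=7: 135.
Profit is maximized at q = 6. AVC there is 103/6 = $17.17 ≤ P, so producing beats shutting down (which would give -$111).

q = 6; profit = $140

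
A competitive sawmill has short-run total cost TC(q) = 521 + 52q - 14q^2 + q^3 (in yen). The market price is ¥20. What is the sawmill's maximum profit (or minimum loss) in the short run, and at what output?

Profit = -¥393 at q = 8

AVC = 52 - 14q + q^2; min AVC = ¥3 at q = 7. Since P = ¥20 ≥ min AVC, the firm produces.
With MC = 52 - 28q + 3q^2, P = MC on the upward-sloping part at q* = 8.
TR = 20·8 = 160. TC = 521 + 32 = 553. Profit = 160 − 553 = -¥393.
By producing, the firm covers all variable cost plus ¥128 of fixed cost; shutting down would lose the full ¥521.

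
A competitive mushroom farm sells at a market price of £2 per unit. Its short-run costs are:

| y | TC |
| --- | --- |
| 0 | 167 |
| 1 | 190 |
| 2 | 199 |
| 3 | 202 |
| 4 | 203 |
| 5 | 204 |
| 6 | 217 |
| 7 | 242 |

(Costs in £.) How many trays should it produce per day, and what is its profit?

Compute π = P·y − TC at each output: y=0: -167; y=1: -188; y=2: -195; y=3: -196; y=4: -195; y=5: -194; y=6: -205; y=7: -228.
Profit is highest at y = 0. Equivalently, the lowest AVC in the table is 37/5 ≈ £7.40 at y = 5, and P = £2 falls below it — price never covers variable cost, so the firm shuts down and loses only its fixed cost.

y = 0 (shut down); profit = -£167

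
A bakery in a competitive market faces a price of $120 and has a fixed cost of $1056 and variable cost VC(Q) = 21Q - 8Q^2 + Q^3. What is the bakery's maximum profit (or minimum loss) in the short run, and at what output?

AVC = 21 - 8Q + Q^2 has its minimum $5 at Q = 4; price $120 clears that bar, so the firm operates.
MC = 21 - 16Q + 3Q^2. Setting P = MC and taking the root on the rising branch gives Q* = 9.
TR = 120·9 = 1080. TC = 1056 + 270 = 1326. Profit = 1080 − 1326 = -$246.
That loss of $246 beats the $1056 the firm would lose by shutting down; producing recovers $810 of fixed cost.

Profit = -$246 at Q = 9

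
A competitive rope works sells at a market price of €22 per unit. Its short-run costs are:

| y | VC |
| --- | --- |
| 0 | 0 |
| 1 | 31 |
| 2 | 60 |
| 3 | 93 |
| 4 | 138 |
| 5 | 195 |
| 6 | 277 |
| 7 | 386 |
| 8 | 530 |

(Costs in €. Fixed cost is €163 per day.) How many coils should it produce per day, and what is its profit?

Profit at each row (π = 22y − TC): y=0: -163; y=1: -172; y=2: -179; y=3: -190; y=4: -213; y=5: -248; y=6: -308; y=7: -395; y=8: -517.
Profit is highest at y = 0. Equivalently, the lowest AVC in the table is 60/2 ≈ €30 at y = 2, and P = €22 falls below it — price never covers variable cost, so the firm shuts down and loses only its fixed cost.

y = 0 (shut down); profit = -€163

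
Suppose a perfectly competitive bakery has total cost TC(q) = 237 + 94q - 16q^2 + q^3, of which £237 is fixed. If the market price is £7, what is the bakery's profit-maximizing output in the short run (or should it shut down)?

Variable cost is VC = 94q - 16q^2 + q^3, so AVC = VC/q = 94 - 16q + q^2 and MC = dTC/dq = 94 - 32q + 3q^2.
The AVC parabola has its vertex at q = 16/2 = 8, where AVC = 94 - 16·8 + 8^2 = £30.
Since P = £7 < min AVC = £30, price fails to cover variable cost at any output.
Shutting down limits the loss to fixed cost, £237.

Shut down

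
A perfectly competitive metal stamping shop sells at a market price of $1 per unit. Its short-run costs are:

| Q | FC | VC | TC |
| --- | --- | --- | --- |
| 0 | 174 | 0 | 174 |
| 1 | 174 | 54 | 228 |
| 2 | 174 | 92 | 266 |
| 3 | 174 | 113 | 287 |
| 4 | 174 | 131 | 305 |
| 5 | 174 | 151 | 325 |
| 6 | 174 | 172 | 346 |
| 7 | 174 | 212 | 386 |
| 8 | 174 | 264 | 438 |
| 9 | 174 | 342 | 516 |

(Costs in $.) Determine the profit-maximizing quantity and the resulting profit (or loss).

Q = 0 (shut down); profit = -$174

Tabulate TR − TC: Q=0: -174; Q=1: -227; Q=2: -264; Q=3: -284; Q=4: -301; Q=5: -320; Q=6: -340; Q=7: -379; Q=8: -430; Q=9: -507.
Profit is highest at Q = 0. Equivalently, the lowest AVC in the table is 172/6 ≈ $28.67 at Q = 6, and P = $1 falls below it — price never covers variable cost, so the firm shuts down and loses only its fixed cost.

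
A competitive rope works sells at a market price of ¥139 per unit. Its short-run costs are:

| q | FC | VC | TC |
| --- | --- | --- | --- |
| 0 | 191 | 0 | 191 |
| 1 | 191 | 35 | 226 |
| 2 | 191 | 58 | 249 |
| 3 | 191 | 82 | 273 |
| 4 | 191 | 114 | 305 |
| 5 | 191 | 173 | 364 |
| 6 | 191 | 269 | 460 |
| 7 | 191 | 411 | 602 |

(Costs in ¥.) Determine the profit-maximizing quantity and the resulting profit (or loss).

q = 6; profit = ¥374

Compute π = P·q − TC at each output: q=0: -191; q=1: -87; q=2: 29; q=3: 144; q=4: 251; q=5: 331; q=6: 374; q=7: 371.
Profit is maximized at q = 6. AVC there is 269/6 = ¥44.83 ≤ P, so producing beats shutting down (which would give -¥191).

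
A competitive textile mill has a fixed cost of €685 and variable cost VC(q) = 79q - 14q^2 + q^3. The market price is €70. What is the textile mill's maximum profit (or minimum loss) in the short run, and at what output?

Profit = -€361 at q = 9

AVC = 79 - 14q + q^2; min AVC = €30 at q = 7. Since P = €70 ≥ min AVC, the firm produces.
With MC = 79 - 28q + 3q^2, P = MC on the upward-sloping part at q* = 9.
TR = 70·9 = 630. TC = 685 + 306 = 991. Profit = 630 − 991 = -€361.
Shutting down would mean losing the fixed cost of €685, so operating at a loss of €361 is better by €324.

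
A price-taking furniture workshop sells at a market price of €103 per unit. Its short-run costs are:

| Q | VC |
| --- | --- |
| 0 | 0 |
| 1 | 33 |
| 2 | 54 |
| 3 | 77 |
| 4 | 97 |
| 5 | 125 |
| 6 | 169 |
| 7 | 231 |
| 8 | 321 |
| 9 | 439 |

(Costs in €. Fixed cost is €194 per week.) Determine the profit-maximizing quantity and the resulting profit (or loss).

Q = 8; profit = €309

Compute π = P·Q − TC at each output: Q=0: -194; Q=1: -124; Q=2: -42; Q=3: 38; Q=4: 121; Q=5: 196; Q=6: 255; Q=7: 296; Q=8: 309; Q=9: 294.
Profit is maximized at Q = 8. AVC there is 321/8 = €40.12 ≤ P, so producing beats shutting down (which would give -€194).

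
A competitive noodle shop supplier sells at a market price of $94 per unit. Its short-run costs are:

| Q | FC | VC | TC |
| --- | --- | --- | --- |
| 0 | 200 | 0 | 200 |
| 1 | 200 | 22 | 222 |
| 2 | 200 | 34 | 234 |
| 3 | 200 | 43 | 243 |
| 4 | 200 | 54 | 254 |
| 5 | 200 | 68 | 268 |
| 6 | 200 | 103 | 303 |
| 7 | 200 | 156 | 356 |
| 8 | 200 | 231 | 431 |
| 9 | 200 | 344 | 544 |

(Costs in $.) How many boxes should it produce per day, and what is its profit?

Q = 8; profit = $321

Compute π = P·Q − TC at each output: Q=0: -200; Q=1: -128; Q=2: -46; Q=3: 39; Q=4: 122; Q=5: 202; Q=6: 261; Q=7: 302; Q=8: 321; Q=9: 302.
Profit is maximized at Q = 8. AVC there is 231/8 = $28.88 ≤ P, so producing beats shutting down (which would give -$200).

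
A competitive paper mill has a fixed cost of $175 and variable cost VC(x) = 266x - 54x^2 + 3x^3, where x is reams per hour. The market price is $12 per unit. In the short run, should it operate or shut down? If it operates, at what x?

Variable cost is VC = 266x - 54x^2 + 3x^3, so AVC = VC/x = 266 - 54x + 3x^2 and MC = dTC/dx = 266 - 108x + 9x^2.
AVC hits its minimum where MC = AVC, at x = 9, giving min AVC = 266 - 54·9 + 3·9^2 = $23.
P = $12 lies below min AVC = $23; no output level covers variable cost.
Best response: produce nothing and absorb the $175 fixed cost.

Shut down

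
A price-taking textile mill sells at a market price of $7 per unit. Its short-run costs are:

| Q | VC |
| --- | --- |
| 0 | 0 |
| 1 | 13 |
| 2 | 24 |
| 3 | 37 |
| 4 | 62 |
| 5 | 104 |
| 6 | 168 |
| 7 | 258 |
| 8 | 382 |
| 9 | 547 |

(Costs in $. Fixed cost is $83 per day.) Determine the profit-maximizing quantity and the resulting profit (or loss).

Compute π = P·Q − TC at each output: Q=0: -83; Q=1: -89; Q=2: -93; Q=3: -99; Q=4: -117; Q=5: -152; Q=6: -209; Q=7: -292; Q=8: -409; Q=9: -567.
Profit is highest at Q = 0. Equivalently, the lowest AVC in the table is 24/2 ≈ $12 at Q = 2, and P = $7 falls below it — price never covers variable cost, so the firm shuts down and loses only its fixed cost.

Q = 0 (shut down); profit = -$83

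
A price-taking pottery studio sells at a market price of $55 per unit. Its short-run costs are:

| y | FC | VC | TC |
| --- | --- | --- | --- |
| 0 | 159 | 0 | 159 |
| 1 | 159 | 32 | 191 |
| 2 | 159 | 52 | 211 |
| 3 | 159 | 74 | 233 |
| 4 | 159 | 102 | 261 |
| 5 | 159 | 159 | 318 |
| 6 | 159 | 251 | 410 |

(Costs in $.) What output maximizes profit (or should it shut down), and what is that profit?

y = 4; profit = -$41

Compute π = P·y − TC at each output: y=0: -159; y=1: -136; y=2: -101; y=3: -68; y=4: -41; y=5: -43; y=6: -80.
Profit is maximized at y = 4. AVC there is 102/4 = $25.50 ≤ P, so producing beats shutting down (which would give -$159).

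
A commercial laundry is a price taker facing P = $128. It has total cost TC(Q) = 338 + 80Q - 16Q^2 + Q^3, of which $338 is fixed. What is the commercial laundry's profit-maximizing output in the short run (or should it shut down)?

Produce at Q = 12

Variable cost is VC = 80Q - 16Q^2 + Q^3, so AVC = VC/Q = 80 - 16Q + Q^2 and MC = dTC/dQ = 80 - 32Q + 3Q^2.
AVC is minimized where dAVC/dQ = -16 + 2Q = 0, at Q = 8; min AVC = 80 - 16·8 + 8^2 = $16.
Since P = $128 ≥ min AVC = $16, price covers variable cost and the firm should produce.
Set P = MC: 128 = 80 - 32Q + 3Q^2 → -48 - 32Q + 3Q^2 = 0. The roots are Q = -4/3 and Q = 12; the profit-maximizing output is on the rising part of MC, so Q* = 12.
Check: AVC at Q = 12 is $32 ≤ P, so revenue covers variable cost.
Profit = P·Q − TC = 128·12 − 722 = $814.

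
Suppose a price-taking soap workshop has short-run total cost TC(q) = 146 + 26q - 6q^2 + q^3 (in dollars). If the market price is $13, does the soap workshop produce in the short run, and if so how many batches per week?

Variable cost is VC = 26q - 6q^2 + q^3, so AVC = VC/q = 26 - 6q + q^2 and MC = dTC/dq = 26 - 12q + 3q^2.
AVC is minimized where dAVC/dq = -6 + 2q = 0, at q = 3; min AVC = 26 - 6·3 + 3^2 = $17.
Since P = $13 < min AVC = $17, price fails to cover variable cost at any output.
Best response: produce nothing and absorb the $146 fixed cost.

Shut down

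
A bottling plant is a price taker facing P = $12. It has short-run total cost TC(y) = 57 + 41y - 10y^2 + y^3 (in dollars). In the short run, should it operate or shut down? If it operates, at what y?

From TC, MC = TC'(y) = 41 - 20y + 3y^2 and AVC = VC/y = 41 - 10y + y^2.
AVC hits its minimum where MC = AVC, at y = 5, giving min AVC = 41 - 10·5 + 5^2 = $16.
With P < min AVC ($12 < $16), every unit sold adds to the loss.
Shutting down limits the loss to fixed cost, $57.

Shut down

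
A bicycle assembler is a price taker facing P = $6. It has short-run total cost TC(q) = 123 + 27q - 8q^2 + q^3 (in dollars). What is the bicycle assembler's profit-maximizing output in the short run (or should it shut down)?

Variable cost is VC = 27q - 8q^2 + q^3, so AVC = VC/q = 27 - 8q + q^2 and MC = dTC/dq = 27 - 16q + 3q^2.
AVC is minimized where dAVC/dq = -8 + 2q = 0, at q = 4; min AVC = 27 - 8·4 + 4^2 = $11.
With P < min AVC ($6 < $11), every unit sold adds to the loss.
Shutting down limits the loss to fixed cost, $123.

Shut down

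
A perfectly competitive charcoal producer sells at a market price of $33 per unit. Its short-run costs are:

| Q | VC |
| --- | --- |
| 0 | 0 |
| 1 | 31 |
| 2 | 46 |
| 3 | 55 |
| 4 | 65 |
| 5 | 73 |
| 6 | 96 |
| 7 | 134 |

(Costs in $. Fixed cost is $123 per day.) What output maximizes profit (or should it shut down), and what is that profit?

Tabulate TR − TC: Q=0: -123; Q=1: -121; Q=2: -103; Q=3: -79; Q=4: -56; Q=5: -31; Q=6: -21; Q=7: -26.
Profit is maximized at Q = 6. AVC there is 96/6 = $16 ≤ P, so producing beats shutting down (which would give -$123).

Q = 6; profit = -$21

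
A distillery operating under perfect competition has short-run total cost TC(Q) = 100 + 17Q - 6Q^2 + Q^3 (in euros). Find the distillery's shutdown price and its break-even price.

AVC = 17 - 6Q + Q^2; minimized at Q = 3, giving min AVC = €8. That is the shutdown price.
ATC = 100/Q + 17 - 6Q + Q^2. Setting dATC/dQ = −100/Q^2 − 6 + 2Q = 0 gives Q = 5 (since 2·5^3 − 6·5^2 = 100).
min ATC = 100/5 + 17 − 6·5 + 5^2 = €32. That is the break-even price.
For €8 ≤ P < €32 the firm produces at a loss; below €8 it shuts down.

Shutdown price = €8; break-even price = €32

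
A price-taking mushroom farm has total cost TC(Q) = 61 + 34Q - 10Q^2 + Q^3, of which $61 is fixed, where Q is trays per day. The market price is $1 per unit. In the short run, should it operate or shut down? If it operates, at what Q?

Strip out fixed cost: VC = 34Q - 10Q^2 + Q^3. Then AVC = 34 - 10Q + Q^2 and MC = 34 - 20Q + 3Q^2.
AVC hits its minimum where MC = AVC, at Q = 5, giving min AVC = 34 - 10·5 + 5^2 = $9.
Since P = $1 < min AVC = $9, price fails to cover variable cost at any output.
Best response: produce nothing and absorb the $61 fixed cost.

Shut down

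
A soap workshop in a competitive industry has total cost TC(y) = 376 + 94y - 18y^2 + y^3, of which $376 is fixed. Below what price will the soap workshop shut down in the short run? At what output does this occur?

$13 per unit, at y = 9

The firm shuts down when price falls below the minimum of average variable cost. AVC = VC/y = 94 - 18y + y^2.
dAVC/dy = -18 + 2y = 0 gives y = 9. min AVC = 94 - 18·9 + 9^2 = 13.
The firm shuts down for any P below $13.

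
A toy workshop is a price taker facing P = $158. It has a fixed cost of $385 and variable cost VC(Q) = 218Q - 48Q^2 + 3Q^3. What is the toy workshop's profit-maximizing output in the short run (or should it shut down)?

From TC, MC = TC'(Q) = 218 - 96Q + 9Q^2 and AVC = VC/Q = 218 - 48Q + 3Q^2.
The AVC parabola has its vertex at Q = 48/6 = 8, where AVC = 218 - 48·8 + 3·8^2 = $26.
Since P = $158 ≥ min AVC = $26, price covers variable cost and the firm should produce.
Set P = MC: 158 = 218 - 96Q + 9Q^2 → 60 - 96Q + 9Q^2 = 0. The roots are Q = 2/3 and Q = 10; the profit-maximizing output is on the rising part of MC, so Q* = 10.
Check: AVC at Q = 10 is $38 ≤ P, so revenue covers variable cost.
Profit = P·Q − TC = 158·10 − 765 = $815.

Produce at Q = 10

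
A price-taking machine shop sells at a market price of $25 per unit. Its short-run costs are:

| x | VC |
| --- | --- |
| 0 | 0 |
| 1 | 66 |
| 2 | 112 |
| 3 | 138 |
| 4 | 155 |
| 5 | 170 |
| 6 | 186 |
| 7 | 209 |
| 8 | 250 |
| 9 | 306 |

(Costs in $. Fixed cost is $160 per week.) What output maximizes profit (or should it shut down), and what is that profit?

x = 0 (shut down); profit = -$160

Profit at each row (π = 25x − TC): x=0: -160; x=1: -201; x=2: -222; x=3: -223; x=4: -215; x=5: -205; x=6: -196; x=7: -194; x=8: -210; x=9: -241.
Profit is highest at x = 0. Equivalently, the lowest AVC in the table is 209/7 ≈ $29.86 at x = 7, and P = $25 falls below it — price never covers variable cost, so the firm shuts down and loses only its fixed cost.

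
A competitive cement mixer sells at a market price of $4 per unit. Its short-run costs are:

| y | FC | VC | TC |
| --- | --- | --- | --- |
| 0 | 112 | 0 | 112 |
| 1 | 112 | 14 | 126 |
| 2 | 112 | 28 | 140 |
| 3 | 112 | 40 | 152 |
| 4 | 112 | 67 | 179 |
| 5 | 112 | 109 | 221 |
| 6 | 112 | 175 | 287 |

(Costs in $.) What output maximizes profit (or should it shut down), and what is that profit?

Profit at each row (π = 4y − TC): y=0: -112; y=1: -122; y=2: -132; y=3: -140; y=4: -163; y=5: -201; y=6: -263.
Profit is highest at y = 0. Equivalently, the lowest AVC in the table is 40/3 ≈ $13.33 at y = 3, and P = $4 falls below it — price never covers variable cost, so the firm shuts down and loses only its fixed cost.

y = 0 (shut down); profit = -$112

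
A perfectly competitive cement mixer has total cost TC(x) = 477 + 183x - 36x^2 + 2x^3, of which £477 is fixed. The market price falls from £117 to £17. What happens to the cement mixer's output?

Output falls from 11 to 0 (the firm shuts down)

MC = 183 - 72x + 6x^2; the shutdown threshold is min AVC = £21 (at x = 9).
With P = £117 above the shutdown price, P = MC gives x = 11.
At P = £17 < min AVC = £21, price no longer covers variable cost at any output, so the firm shuts down: x = 0.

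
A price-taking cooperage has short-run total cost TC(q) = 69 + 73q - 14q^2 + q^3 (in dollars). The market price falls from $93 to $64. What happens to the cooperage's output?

AVC = 73 - 14q + q^2, minimized at q = 7 where min AVC = $24. MC = 73 - 28q + 3q^2.
With P = $93 above the shutdown price, P = MC gives q = 10.
At P = $64 ≥ min AVC, set P = MC: q = 9. The firm stays open but cuts output.

Output falls from 10 to 9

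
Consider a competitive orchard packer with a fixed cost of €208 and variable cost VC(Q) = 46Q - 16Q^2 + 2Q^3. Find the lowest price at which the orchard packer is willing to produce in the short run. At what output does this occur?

€14 per unit, at Q = 4

Short-run supply begins at min AVC. From VC = 46Q - 16Q^2 + 2Q^3, AVC = 46 - 16Q + 2Q^2.
At the minimum of AVC, MC = AVC. MC = 46 - 32Q + 6Q^2; setting MC = AVC gives 4Q^2 - 16Q = 0, so Q = 4. min AVC = 14.
So the shutdown price is €14.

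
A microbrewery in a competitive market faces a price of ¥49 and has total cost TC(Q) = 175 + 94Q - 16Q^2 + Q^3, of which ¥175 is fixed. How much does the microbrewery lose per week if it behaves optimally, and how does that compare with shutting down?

AVC = 94 - 16Q + Q^2; min AVC = ¥30 at Q = 8. Since P = ¥49 ≥ min AVC, the firm produces.
With MC = 94 - 32Q + 3Q^2, P = MC on the upward-sloping part at Q* = 9.
TR = 49·9 = 441. TC = 175 + 279 = 454. Profit = 441 − 454 = -¥13.
By producing, the firm covers all variable cost plus ¥162 of fixed cost; shutting down would lose the full ¥175.

Profit = -¥13 at Q = 9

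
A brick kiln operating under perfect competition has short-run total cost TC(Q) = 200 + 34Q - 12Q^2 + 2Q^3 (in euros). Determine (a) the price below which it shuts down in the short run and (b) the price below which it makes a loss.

Shutdown price = min AVC. AVC = 34 - 12Q + 2Q^2, with vertex at Q = 3 and minimum €16.
ATC = 200/Q + 34 - 12Q + 2Q^2. Setting dATC/dQ = −200/Q^2 − 12 + 4Q = 0 gives Q = 5 (since 4·5^3 − 12·5^2 = 200).
min ATC = 200/5 + 34 − 12·5 + 2·5^2 = €64. That is the break-even price.
For €16 ≤ P < €64 the firm produces at a loss; below €16 it shuts down.

Shutdown price = €16; break-even price = €64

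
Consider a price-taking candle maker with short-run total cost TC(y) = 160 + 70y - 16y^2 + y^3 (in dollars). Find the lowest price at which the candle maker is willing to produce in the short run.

$6 per unit

The firm shuts down when price falls below the minimum of average variable cost. AVC = VC/y = 70 - 16y + y^2.
At the minimum of AVC, MC = AVC. MC = 70 - 32y + 3y^2; setting MC = AVC gives 2y^2 - 16y = 0, so y = 8. min AVC = 6.
The firm shuts down for any P below $6.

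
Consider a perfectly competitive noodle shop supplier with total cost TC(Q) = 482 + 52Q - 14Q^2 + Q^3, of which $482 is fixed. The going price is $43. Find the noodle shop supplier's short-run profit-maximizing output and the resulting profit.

AVC = 52 - 14Q + Q^2 has its minimum $3 at Q = 7; price $43 clears that bar, so the firm operates.
MC = 52 - 28Q + 3Q^2. Setting P = MC and taking the root on the rising branch gives Q* = 9.
TR = 43·9 = 387. TC = 482 + 63 = 545. Profit = 387 − 545 = -$158.
By producing, the firm covers all variable cost plus $324 of fixed cost; shutting down would lose the full $482.

Profit = -$158 at Q = 9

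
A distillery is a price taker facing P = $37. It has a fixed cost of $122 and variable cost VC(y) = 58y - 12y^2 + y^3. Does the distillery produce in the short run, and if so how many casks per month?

Produce at y = 7

Variable cost is VC = 58y - 12y^2 + y^3, so AVC = VC/y = 58 - 12y + y^2 and MC = dTC/dy = 58 - 24y + 3y^2.
AVC is minimized where dAVC/dy = -12 + 2y = 0, at y = 6; min AVC = 58 - 12·6 + 6^2 = $22.
Since P = $37 ≥ min AVC = $22, price covers variable cost and the firm should produce.
Set P = MC: 37 = 58 - 24y + 3y^2 → 21 - 24y + 3y^2 = 0. The roots are y = 1 and y = 7; the profit-maximizing output is on the rising part of MC, so y* = 7.
Check: AVC at y = 7 is $23 ≤ P, so revenue covers variable cost.
Profit = P·y − TC = 37·7 − 283 = -$24, a loss, but smaller than the $122 fixed cost the firm would lose by shutting down.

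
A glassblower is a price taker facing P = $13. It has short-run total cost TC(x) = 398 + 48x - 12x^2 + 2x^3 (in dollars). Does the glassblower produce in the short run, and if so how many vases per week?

Strip out fixed cost: VC = 48x - 12x^2 + 2x^3. Then AVC = 48 - 12x + 2x^2 and MC = 48 - 24x + 6x^2.
AVC is minimized where dAVC/dx = -12 + 4x = 0, at x = 3; min AVC = 48 - 12·3 + 2·3^2 = $30.
P = $13 lies below min AVC = $30; no output level covers variable cost.
Best response: produce nothing and absorb the $398 fixed cost.

Shut down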